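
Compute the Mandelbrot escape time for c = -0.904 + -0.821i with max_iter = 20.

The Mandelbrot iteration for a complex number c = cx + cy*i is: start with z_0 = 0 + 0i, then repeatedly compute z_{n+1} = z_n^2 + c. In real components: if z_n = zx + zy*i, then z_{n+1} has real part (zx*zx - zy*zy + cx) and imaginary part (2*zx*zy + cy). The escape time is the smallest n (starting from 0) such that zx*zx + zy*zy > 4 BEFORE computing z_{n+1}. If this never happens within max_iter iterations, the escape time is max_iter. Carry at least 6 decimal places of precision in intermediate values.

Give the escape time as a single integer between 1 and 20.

z_0 = 0 + 0i, c = -0.9040 + -0.8210i
Iter 1: z = -0.9040 + -0.8210i, |z|^2 = 1.4913
Iter 2: z = -0.7608 + 0.6634i, |z|^2 = 1.0189
Iter 3: z = -0.7652 + -1.8304i, |z|^2 = 3.9359
Iter 4: z = -3.6689 + 1.9803i, |z|^2 = 17.3822
Escaped at iteration 4

Answer: 4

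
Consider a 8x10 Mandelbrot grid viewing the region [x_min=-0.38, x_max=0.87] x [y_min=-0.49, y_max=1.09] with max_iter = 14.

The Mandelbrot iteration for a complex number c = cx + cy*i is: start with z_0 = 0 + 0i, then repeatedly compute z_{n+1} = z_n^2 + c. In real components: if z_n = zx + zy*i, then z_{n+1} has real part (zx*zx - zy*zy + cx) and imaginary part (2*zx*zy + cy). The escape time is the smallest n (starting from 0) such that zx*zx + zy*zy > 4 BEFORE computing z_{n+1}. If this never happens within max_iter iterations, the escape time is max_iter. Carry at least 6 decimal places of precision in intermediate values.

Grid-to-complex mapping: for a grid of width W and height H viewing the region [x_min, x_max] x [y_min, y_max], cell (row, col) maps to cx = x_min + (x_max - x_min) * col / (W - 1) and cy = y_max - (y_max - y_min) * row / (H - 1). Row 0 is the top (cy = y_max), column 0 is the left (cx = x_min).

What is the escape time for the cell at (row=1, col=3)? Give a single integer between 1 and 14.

z_0 = 0 + 0i, c = 0.1557 + 0.9144i
Iter 1: z = 0.1557 + 0.9144i, |z|^2 = 0.8605
Iter 2: z = -0.6562 + 1.1992i, |z|^2 = 1.8688
Iter 3: z = -0.8518 + -0.6595i, |z|^2 = 1.1605
Iter 4: z = 0.4462 + 2.0380i, |z|^2 = 4.3526
Escaped at iteration 4

Answer: 4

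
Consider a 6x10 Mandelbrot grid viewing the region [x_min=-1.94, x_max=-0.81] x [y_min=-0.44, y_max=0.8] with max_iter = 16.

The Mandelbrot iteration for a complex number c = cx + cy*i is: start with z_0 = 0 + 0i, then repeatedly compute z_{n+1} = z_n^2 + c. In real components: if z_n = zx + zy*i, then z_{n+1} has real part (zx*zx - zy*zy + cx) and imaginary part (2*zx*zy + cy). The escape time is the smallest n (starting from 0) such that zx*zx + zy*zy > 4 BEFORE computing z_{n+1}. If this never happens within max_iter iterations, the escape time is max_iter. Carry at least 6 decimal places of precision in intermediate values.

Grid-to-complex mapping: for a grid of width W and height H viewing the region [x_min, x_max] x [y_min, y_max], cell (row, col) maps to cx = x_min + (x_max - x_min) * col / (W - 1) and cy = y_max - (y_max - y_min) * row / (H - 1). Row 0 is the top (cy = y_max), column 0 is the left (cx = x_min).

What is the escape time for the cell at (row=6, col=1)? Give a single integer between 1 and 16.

z_0 = 0 + 0i, c = -1.7140 + -0.0267i
Iter 1: z = -1.7140 + -0.0267i, |z|^2 = 2.9385
Iter 2: z = 1.2231 + 0.0647i, |z|^2 = 1.5001
Iter 3: z = -0.2223 + 0.1317i, |z|^2 = 0.0667
Iter 4: z = -1.6820 + -0.0852i, |z|^2 = 2.8362
Iter 5: z = 1.1077 + 0.2600i, |z|^2 = 1.2946
Iter 6: z = -0.5546 + 0.5493i, |z|^2 = 0.6093
Iter 7: z = -1.7082 + -0.6360i, |z|^2 = 3.3223
Iter 8: z = 0.7994 + 2.1460i, |z|^2 = 5.2443
Escaped at iteration 8

Answer: 8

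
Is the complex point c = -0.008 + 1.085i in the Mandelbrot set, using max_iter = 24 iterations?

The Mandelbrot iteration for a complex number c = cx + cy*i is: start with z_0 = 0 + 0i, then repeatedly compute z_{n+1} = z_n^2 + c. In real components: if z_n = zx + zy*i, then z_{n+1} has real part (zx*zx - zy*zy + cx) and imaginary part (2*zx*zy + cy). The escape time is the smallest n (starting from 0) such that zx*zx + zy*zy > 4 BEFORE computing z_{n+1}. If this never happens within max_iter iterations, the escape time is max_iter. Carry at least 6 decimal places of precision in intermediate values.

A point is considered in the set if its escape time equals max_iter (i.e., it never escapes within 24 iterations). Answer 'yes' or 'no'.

z_0 = 0 + 0i, c = -0.0080 + 1.0850i
Iter 1: z = -0.0080 + 1.0850i, |z|^2 = 1.1773
Iter 2: z = -1.1852 + 1.0676i, |z|^2 = 2.5445
Iter 3: z = 0.2568 + -1.4457i, |z|^2 = 2.1558
Iter 4: z = -2.0320 + 0.3427i, |z|^2 = 4.2464
Escaped at iteration 4

Answer: no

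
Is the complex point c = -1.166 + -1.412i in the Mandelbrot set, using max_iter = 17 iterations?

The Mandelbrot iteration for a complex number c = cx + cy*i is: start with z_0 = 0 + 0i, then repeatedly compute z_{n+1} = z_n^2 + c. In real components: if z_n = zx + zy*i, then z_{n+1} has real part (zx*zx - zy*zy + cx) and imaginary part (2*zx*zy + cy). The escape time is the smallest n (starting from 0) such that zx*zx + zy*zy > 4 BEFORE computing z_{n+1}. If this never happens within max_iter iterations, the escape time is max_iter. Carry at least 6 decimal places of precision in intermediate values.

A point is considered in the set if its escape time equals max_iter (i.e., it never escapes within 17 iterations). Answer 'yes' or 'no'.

Answer: no

Derivation:
z_0 = 0 + 0i, c = -1.1660 + -1.4120i
Iter 1: z = -1.1660 + -1.4120i, |z|^2 = 3.3533
Iter 2: z = -1.8002 + 1.8808i, |z|^2 = 6.7780
Escaped at iteration 2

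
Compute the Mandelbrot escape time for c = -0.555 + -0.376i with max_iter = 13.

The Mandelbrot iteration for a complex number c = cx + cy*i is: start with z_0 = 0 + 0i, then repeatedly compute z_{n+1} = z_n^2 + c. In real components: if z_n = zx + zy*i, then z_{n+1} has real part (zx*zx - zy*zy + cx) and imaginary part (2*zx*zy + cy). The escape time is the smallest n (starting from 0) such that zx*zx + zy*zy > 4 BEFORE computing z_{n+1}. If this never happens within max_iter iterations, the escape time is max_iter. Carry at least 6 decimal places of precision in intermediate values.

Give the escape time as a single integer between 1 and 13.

Answer: 13

Derivation:
z_0 = 0 + 0i, c = -0.5550 + -0.3760i
Iter 1: z = -0.5550 + -0.3760i, |z|^2 = 0.4494
Iter 2: z = -0.3884 + 0.0414i, |z|^2 = 0.1525
Iter 3: z = -0.4059 + -0.4081i, |z|^2 = 0.3313
Iter 4: z = -0.5568 + -0.0447i, |z|^2 = 0.3120
Iter 5: z = -0.2470 + -0.3262i, |z|^2 = 0.1674
Iter 6: z = -0.6004 + -0.2149i, |z|^2 = 0.4067
Iter 7: z = -0.2406 + -0.1180i, |z|^2 = 0.0718
Iter 8: z = -0.5110 + -0.3192i, |z|^2 = 0.3630
Iter 9: z = -0.3958 + -0.0497i, |z|^2 = 0.1591
Iter 10: z = -0.4008 + -0.3366i, |z|^2 = 0.2740
Iter 11: z = -0.5076 + -0.1061i, |z|^2 = 0.2690
Iter 12: z = -0.3086 + -0.2682i, |z|^2 = 0.1672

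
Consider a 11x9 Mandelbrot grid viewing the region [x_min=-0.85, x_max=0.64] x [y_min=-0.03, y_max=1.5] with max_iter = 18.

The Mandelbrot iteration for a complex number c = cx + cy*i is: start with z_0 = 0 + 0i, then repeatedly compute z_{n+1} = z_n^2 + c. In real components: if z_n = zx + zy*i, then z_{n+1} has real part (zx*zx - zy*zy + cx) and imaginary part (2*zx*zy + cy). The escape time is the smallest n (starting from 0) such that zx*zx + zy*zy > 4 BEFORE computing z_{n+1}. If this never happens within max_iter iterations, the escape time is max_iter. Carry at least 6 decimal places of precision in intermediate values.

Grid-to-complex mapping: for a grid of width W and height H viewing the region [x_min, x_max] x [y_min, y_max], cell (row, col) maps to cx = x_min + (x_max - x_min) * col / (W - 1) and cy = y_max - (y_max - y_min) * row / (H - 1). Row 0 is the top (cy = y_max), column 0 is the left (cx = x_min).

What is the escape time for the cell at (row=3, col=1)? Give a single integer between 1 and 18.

z_0 = 0 + 0i, c = -0.7010 + 0.9263i
Iter 1: z = -0.7010 + 0.9263i, |z|^2 = 1.3493
Iter 2: z = -1.0675 + -0.3724i, |z|^2 = 1.2783
Iter 3: z = 0.3000 + 1.7213i, |z|^2 = 3.0527
Iter 4: z = -3.5737 + 1.9590i, |z|^2 = 16.6090
Escaped at iteration 4

Answer: 4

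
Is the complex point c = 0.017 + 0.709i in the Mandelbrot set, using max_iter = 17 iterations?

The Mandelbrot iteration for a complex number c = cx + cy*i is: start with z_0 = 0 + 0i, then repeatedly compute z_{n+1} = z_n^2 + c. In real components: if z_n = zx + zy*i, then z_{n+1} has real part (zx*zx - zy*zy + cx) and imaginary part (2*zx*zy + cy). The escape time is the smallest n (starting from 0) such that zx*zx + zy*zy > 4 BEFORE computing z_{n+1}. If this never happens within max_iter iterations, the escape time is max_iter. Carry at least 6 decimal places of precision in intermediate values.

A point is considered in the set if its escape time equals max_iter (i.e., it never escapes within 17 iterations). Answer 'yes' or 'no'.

Answer: no

Derivation:
z_0 = 0 + 0i, c = 0.0170 + 0.7090i
Iter 1: z = 0.0170 + 0.7090i, |z|^2 = 0.5030
Iter 2: z = -0.4854 + 0.7331i, |z|^2 = 0.7730
Iter 3: z = -0.2848 + -0.0027i, |z|^2 = 0.0811
Iter 4: z = 0.0981 + 0.7105i, |z|^2 = 0.5145
Iter 5: z = -0.4782 + 0.8484i, |z|^2 = 0.9486
Iter 6: z = -0.4742 + -0.1025i, |z|^2 = 0.2353
Iter 7: z = 0.2313 + 0.8062i, |z|^2 = 0.7035
Iter 8: z = -0.5794 + 1.0820i, |z|^2 = 1.5064
Iter 9: z = -0.8179 + -0.5449i, |z|^2 = 0.9659
Iter 10: z = 0.3891 + 1.6004i, |z|^2 = 2.7125
Iter 11: z = -2.3927 + 1.9543i, |z|^2 = 9.5447
Escaped at iteration 11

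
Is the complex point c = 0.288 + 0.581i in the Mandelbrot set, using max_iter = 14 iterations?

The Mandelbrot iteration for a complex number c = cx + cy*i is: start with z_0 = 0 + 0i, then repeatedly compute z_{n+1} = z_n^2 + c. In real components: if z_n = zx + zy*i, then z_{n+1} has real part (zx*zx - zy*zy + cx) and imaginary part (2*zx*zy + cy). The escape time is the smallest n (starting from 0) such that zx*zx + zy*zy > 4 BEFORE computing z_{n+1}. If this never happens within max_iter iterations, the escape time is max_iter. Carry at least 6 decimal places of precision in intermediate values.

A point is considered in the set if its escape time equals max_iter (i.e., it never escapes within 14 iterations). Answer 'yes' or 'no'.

z_0 = 0 + 0i, c = 0.2880 + 0.5810i
Iter 1: z = 0.2880 + 0.5810i, |z|^2 = 0.4205
Iter 2: z = 0.0334 + 0.9157i, |z|^2 = 0.8395
Iter 3: z = -0.5493 + 0.6421i, |z|^2 = 0.7141
Iter 4: z = 0.1774 + -0.1245i, |z|^2 = 0.0470
Iter 5: z = 0.3040 + 0.5368i, |z|^2 = 0.3806
Iter 6: z = 0.0922 + 0.9074i, |z|^2 = 0.8318
Iter 7: z = -0.5268 + 0.7483i, |z|^2 = 0.8376
Iter 8: z = 0.0055 + -0.2075i, |z|^2 = 0.0431
Iter 9: z = 0.2450 + 0.5787i, |z|^2 = 0.3949
Iter 10: z = 0.0131 + 0.8645i, |z|^2 = 0.7476
Iter 11: z = -0.4592 + 0.6037i, |z|^2 = 0.5753
Iter 12: z = 0.1345 + 0.0265i, |z|^2 = 0.0188
Iter 13: z = 0.3054 + 0.5881i, |z|^2 = 0.4392
Did not escape in 14 iterations → in set

Answer: yes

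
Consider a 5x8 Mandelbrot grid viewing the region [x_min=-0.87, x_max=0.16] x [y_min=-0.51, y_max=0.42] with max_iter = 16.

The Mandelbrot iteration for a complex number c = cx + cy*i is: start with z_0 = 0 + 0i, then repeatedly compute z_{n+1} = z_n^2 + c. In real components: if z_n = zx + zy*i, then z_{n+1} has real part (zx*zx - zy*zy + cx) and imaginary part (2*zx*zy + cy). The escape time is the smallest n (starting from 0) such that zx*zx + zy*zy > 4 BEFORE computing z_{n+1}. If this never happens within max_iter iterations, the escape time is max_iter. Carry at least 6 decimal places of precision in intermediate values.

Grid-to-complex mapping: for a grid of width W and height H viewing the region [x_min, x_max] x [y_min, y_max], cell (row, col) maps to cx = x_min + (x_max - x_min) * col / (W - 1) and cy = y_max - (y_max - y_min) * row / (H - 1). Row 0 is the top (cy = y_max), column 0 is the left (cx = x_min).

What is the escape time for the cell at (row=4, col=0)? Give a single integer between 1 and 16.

z_0 = 0 + 0i, c = -0.8700 + -0.1114i
Iter 1: z = -0.8700 + -0.1114i, |z|^2 = 0.7693
Iter 2: z = -0.1255 + 0.0825i, |z|^2 = 0.0226
Iter 3: z = -0.8610 + -0.1321i, |z|^2 = 0.7589
Iter 4: z = -0.1461 + 0.1161i, |z|^2 = 0.0348
Iter 5: z = -0.8621 + -0.1453i, |z|^2 = 0.7644
Iter 6: z = -0.1478 + 0.1392i, |z|^2 = 0.0412
Iter 7: z = -0.8675 + -0.1526i, |z|^2 = 0.7759
Iter 8: z = -0.1407 + 0.1533i, |z|^2 = 0.0433
Iter 9: z = -0.8737 + -0.1546i, |z|^2 = 0.7873
Iter 10: z = -0.1305 + 0.1587i, |z|^2 = 0.0422
Iter 11: z = -0.8781 + -0.1528i, |z|^2 = 0.7945
Iter 12: z = -0.1222 + 0.1570i, |z|^2 = 0.0396
Iter 13: z = -0.8797 + -0.1498i, |z|^2 = 0.7963
Iter 14: z = -0.1186 + 0.1522i, |z|^2 = 0.0372
Iter 15: z = -0.8791 + -0.1475i, |z|^2 = 0.7946

Answer: 16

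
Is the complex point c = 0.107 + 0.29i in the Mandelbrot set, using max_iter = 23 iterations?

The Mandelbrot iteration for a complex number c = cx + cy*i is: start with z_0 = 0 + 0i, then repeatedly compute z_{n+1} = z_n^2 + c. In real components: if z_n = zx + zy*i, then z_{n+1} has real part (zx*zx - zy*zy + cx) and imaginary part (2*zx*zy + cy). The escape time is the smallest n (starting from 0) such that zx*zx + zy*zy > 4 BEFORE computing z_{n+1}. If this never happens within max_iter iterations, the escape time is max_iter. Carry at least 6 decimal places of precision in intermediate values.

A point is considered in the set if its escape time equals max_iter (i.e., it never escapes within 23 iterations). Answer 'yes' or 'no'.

Answer: yes

Derivation:
z_0 = 0 + 0i, c = 0.1070 + 0.2900i
Iter 1: z = 0.1070 + 0.2900i, |z|^2 = 0.0955
Iter 2: z = 0.0343 + 0.3521i, |z|^2 = 0.1251
Iter 3: z = -0.0158 + 0.3142i, |z|^2 = 0.0990
Iter 4: z = 0.0085 + 0.2801i, |z|^2 = 0.0785
Iter 5: z = 0.0286 + 0.2948i, |z|^2 = 0.0877
Iter 6: z = 0.0209 + 0.3069i, |z|^2 = 0.0946
Iter 7: z = 0.0133 + 0.3028i, |z|^2 = 0.0919
Iter 8: z = 0.0155 + 0.2980i, |z|^2 = 0.0891
Iter 9: z = 0.0184 + 0.2992i, |z|^2 = 0.0899
Iter 10: z = 0.0178 + 0.3010i, |z|^2 = 0.0909
Iter 11: z = 0.0167 + 0.3007i, |z|^2 = 0.0907
Iter 12: z = 0.0168 + 0.3000i, |z|^2 = 0.0903
Iter 13: z = 0.0173 + 0.3001i, |z|^2 = 0.0904
Iter 14: z = 0.0172 + 0.3004i, |z|^2 = 0.0905
Iter 15: z = 0.0171 + 0.3004i, |z|^2 = 0.0905
Iter 16: z = 0.0171 + 0.3003i, |z|^2 = 0.0904
Iter 17: z = 0.0171 + 0.3003i, |z|^2 = 0.0904
Iter 18: z = 0.0171 + 0.3003i, |z|^2 = 0.0905
Iter 19: z = 0.0171 + 0.3003i, |z|^2 = 0.0905
Iter 20: z = 0.0171 + 0.3003i, |z|^2 = 0.0905
Iter 21: z = 0.0171 + 0.3003i, |z|^2 = 0.0905
Iter 22: z = 0.0171 + 0.3003i, |z|^2 = 0.0905
Did not escape in 23 iterations → in set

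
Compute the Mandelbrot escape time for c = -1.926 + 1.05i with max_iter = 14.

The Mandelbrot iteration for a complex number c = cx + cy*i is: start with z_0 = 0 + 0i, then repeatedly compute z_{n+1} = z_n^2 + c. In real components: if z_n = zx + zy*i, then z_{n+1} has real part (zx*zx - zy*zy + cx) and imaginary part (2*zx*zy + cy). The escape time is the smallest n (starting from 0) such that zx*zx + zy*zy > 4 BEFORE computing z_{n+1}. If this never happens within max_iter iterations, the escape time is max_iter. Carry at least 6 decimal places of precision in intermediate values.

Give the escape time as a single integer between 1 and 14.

z_0 = 0 + 0i, c = -1.9260 + 1.0500i
Iter 1: z = -1.9260 + 1.0500i, |z|^2 = 4.8120
Escaped at iteration 1

Answer: 1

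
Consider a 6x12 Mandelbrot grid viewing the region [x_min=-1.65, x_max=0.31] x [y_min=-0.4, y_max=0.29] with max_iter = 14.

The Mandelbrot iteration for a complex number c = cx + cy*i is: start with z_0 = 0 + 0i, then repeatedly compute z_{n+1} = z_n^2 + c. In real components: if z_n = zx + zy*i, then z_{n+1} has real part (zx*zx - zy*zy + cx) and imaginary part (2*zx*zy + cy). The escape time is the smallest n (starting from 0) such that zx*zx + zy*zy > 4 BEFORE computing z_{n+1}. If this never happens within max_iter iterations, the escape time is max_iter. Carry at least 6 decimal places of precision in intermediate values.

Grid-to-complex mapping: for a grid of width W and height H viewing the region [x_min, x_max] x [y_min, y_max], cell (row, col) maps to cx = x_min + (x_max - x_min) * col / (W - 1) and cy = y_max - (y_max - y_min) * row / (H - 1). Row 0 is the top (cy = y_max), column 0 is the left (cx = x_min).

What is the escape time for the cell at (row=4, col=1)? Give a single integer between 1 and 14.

Answer: 14

Derivation:
z_0 = 0 + 0i, c = -1.2580 + 0.0391i
Iter 1: z = -1.2580 + 0.0391i, |z|^2 = 1.5841
Iter 2: z = 0.3230 + -0.0593i, |z|^2 = 0.1079
Iter 3: z = -1.1572 + 0.0008i, |z|^2 = 1.3390
Iter 4: z = 0.0810 + 0.0372i, |z|^2 = 0.0080
Iter 5: z = -1.2528 + 0.0451i, |z|^2 = 1.5716
Iter 6: z = 0.3095 + -0.0740i, |z|^2 = 0.1013
Iter 7: z = -1.1677 + -0.0067i, |z|^2 = 1.3635
Iter 8: z = 0.1054 + 0.0547i, |z|^2 = 0.0141
Iter 9: z = -1.2499 + 0.0506i, |z|^2 = 1.5648
Iter 10: z = 0.3017 + -0.0875i, |z|^2 = 0.0986
Iter 11: z = -1.1747 + -0.0137i, |z|^2 = 1.3800
Iter 12: z = 0.1216 + 0.0712i, |z|^2 = 0.0199
Iter 13: z = -1.2483 + 0.0564i, |z|^2 = 1.5614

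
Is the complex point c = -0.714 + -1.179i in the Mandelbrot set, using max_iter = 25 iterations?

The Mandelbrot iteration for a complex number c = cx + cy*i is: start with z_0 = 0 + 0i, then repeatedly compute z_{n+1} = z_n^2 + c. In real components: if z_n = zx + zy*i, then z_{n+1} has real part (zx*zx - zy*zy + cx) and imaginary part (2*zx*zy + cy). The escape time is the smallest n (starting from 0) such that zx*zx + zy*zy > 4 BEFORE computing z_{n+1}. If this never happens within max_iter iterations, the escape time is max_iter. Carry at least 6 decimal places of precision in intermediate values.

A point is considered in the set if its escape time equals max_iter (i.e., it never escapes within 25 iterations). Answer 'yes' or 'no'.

Answer: no

Derivation:
z_0 = 0 + 0i, c = -0.7140 + -1.1790i
Iter 1: z = -0.7140 + -1.1790i, |z|^2 = 1.8998
Iter 2: z = -1.5942 + 0.5046i, |z|^2 = 2.7963
Iter 3: z = 1.5730 + -2.7880i, |z|^2 = 10.2469
Escaped at iteration 3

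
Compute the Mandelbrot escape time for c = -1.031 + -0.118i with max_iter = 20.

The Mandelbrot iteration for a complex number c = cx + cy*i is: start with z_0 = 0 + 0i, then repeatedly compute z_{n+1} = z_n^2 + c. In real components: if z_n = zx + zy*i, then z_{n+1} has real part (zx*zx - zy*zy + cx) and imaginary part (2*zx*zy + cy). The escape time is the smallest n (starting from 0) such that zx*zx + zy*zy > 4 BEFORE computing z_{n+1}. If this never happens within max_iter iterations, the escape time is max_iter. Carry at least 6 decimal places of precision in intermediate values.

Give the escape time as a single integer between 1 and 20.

z_0 = 0 + 0i, c = -1.0310 + -0.1180i
Iter 1: z = -1.0310 + -0.1180i, |z|^2 = 1.0769
Iter 2: z = 0.0180 + 0.1253i, |z|^2 = 0.0160
Iter 3: z = -1.0464 + -0.1135i, |z|^2 = 1.1078
Iter 4: z = 0.0510 + 0.1195i, |z|^2 = 0.0169
Iter 5: z = -1.0427 + -0.1058i, |z|^2 = 1.0984
Iter 6: z = 0.0450 + 0.1026i, |z|^2 = 0.0126
Iter 7: z = -1.0395 + -0.1088i, |z|^2 = 1.0924
Iter 8: z = 0.0378 + 0.1081i, |z|^2 = 0.0131
Iter 9: z = -1.0413 + -0.1098i, |z|^2 = 1.0963
Iter 10: z = 0.0412 + 0.1107i, |z|^2 = 0.0140
Iter 11: z = -1.0416 + -0.1089i, |z|^2 = 1.0967
Iter 12: z = 0.0420 + 0.1088i, |z|^2 = 0.0136
Iter 13: z = -1.0411 + -0.1089i, |z|^2 = 1.0957
Iter 14: z = 0.0410 + 0.1087i, |z|^2 = 0.0135
Iter 15: z = -1.0411 + -0.1091i, |z|^2 = 1.0958
Iter 16: z = 0.0410 + 0.1092i, |z|^2 = 0.0136
Iter 17: z = -1.0412 + -0.1090i, |z|^2 = 1.0961
Iter 18: z = 0.0413 + 0.1091i, |z|^2 = 0.0136
Iter 19: z = -1.0412 + -0.1090i, |z|^2 = 1.0960

Answer: 20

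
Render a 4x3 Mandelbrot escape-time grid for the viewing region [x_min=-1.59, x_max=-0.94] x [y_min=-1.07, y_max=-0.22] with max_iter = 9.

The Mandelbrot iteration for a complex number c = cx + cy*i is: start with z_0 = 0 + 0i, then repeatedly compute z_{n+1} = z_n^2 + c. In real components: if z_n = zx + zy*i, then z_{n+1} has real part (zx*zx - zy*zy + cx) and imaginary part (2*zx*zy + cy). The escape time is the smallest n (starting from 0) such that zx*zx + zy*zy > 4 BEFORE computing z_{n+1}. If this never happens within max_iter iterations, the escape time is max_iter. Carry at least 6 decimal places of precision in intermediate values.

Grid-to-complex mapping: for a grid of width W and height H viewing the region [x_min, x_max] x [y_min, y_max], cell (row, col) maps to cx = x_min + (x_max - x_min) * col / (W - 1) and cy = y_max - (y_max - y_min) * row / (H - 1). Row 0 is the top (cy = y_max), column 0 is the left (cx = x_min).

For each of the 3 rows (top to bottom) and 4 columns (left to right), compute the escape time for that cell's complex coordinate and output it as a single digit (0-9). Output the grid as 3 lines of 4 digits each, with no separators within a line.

(row=0, col=0): c = -1.5900 + -0.2200i → escape time 5
(row=0, col=1): c = -1.3733 + -0.2200i → escape time 7
(row=0, col=2): c = -1.1567 + -0.2200i → escape time 9
(row=0, col=3): c = -0.9400 + -0.2200i → escape time 9
(row=1, col=0): c = -1.5900 + -0.6450i → escape time 3
(row=1, col=1): c = -1.3733 + -0.6450i → escape time 3
(row=1, col=2): c = -1.1567 + -0.6450i → escape time 3
(row=1, col=3): c = -0.9400 + -0.6450i → escape time 4
(row=2, col=0): c = -1.5900 + -1.0700i → escape time 2
(row=2, col=1): c = -1.3733 + -1.0700i → escape time 3
(row=2, col=2): c = -1.1567 + -1.0700i → escape time 3
(row=2, col=3): c = -0.9400 + -1.0700i → escape time 3

Answer: 5799
3334
2333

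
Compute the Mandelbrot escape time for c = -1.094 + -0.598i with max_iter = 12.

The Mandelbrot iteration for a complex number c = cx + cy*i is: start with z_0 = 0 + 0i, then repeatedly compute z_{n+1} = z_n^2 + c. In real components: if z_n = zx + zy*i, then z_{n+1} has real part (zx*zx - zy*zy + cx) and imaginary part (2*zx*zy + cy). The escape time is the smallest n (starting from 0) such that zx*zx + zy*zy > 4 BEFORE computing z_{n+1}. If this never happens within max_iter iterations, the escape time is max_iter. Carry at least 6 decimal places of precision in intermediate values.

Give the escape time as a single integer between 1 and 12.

z_0 = 0 + 0i, c = -1.0940 + -0.5980i
Iter 1: z = -1.0940 + -0.5980i, |z|^2 = 1.5544
Iter 2: z = -0.2548 + 0.7104i, |z|^2 = 0.5696
Iter 3: z = -1.5338 + -0.9600i, |z|^2 = 3.2741
Iter 4: z = 0.3370 + 2.3468i, |z|^2 = 5.6212
Escaped at iteration 4

Answer: 4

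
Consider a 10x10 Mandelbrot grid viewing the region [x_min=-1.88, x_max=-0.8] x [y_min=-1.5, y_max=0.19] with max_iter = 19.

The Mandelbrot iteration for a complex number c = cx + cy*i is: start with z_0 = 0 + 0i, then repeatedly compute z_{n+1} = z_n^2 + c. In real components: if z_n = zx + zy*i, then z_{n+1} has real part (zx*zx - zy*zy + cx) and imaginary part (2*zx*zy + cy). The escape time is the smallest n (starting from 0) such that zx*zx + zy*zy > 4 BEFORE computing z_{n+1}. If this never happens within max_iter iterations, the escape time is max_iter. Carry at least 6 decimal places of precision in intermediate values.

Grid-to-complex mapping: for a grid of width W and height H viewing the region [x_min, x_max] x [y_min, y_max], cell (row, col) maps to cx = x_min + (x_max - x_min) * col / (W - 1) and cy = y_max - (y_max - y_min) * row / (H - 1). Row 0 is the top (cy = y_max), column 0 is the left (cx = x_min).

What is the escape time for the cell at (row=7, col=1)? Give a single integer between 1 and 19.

Answer: 1

Derivation:
z_0 = 0 + 0i, c = -1.7600 + -1.1244i
Iter 1: z = -1.7600 + -1.1244i, |z|^2 = 4.3620
Escaped at iteration 1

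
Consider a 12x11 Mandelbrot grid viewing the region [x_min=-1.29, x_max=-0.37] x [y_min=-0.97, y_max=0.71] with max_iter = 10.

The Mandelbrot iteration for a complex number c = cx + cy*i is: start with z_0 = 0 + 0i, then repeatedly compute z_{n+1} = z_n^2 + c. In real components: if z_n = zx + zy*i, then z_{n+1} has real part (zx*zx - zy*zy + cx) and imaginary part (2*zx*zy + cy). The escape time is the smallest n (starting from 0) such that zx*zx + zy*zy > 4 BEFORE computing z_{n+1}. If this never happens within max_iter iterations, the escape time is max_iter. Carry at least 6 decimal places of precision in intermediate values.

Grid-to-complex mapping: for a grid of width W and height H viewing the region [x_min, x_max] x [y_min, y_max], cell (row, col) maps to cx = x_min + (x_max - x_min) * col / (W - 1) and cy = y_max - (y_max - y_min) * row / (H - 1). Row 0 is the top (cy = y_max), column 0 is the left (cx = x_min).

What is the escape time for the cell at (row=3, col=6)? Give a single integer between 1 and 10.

z_0 = 0 + 0i, c = -0.7882 + 0.2060i
Iter 1: z = -0.7882 + 0.2060i, |z|^2 = 0.6637
Iter 2: z = -0.2094 + -0.1187i, |z|^2 = 0.0579
Iter 3: z = -0.7584 + 0.2557i, |z|^2 = 0.6406
Iter 4: z = -0.2784 + -0.1819i, |z|^2 = 0.1106
Iter 5: z = -0.7438 + 0.3073i, |z|^2 = 0.6476
Iter 6: z = -0.3294 + -0.2511i, |z|^2 = 0.1715
Iter 7: z = -0.7427 + 0.3714i, |z|^2 = 0.6896
Iter 8: z = -0.3745 + -0.3457i, |z|^2 = 0.2597
Iter 9: z = -0.7675 + 0.4649i, |z|^2 = 0.8051

Answer: 10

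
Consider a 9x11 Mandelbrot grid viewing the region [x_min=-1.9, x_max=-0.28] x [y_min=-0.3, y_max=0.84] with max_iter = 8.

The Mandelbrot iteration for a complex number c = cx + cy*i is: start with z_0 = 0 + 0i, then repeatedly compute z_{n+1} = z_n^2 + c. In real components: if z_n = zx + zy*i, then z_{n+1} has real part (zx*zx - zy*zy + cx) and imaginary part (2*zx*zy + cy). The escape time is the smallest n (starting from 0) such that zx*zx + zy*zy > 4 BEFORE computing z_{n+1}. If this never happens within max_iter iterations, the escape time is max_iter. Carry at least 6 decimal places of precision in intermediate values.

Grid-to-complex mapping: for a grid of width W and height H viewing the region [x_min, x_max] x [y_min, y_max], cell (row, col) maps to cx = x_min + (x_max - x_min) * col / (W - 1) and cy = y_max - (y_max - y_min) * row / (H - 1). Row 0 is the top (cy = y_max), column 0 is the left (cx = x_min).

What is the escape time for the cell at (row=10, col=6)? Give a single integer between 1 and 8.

Answer: 8

Derivation:
z_0 = 0 + 0i, c = -0.6850 + -0.3000i
Iter 1: z = -0.6850 + -0.3000i, |z|^2 = 0.5592
Iter 2: z = -0.3058 + 0.1110i, |z|^2 = 0.1058
Iter 3: z = -0.6038 + -0.3679i, |z|^2 = 0.4999
Iter 4: z = -0.4557 + 0.1443i, |z|^2 = 0.2285
Iter 5: z = -0.4981 + -0.4315i, |z|^2 = 0.4343
Iter 6: z = -0.6231 + 0.1299i, |z|^2 = 0.4051
Iter 7: z = -0.3137 + -0.4618i, |z|^2 = 0.3117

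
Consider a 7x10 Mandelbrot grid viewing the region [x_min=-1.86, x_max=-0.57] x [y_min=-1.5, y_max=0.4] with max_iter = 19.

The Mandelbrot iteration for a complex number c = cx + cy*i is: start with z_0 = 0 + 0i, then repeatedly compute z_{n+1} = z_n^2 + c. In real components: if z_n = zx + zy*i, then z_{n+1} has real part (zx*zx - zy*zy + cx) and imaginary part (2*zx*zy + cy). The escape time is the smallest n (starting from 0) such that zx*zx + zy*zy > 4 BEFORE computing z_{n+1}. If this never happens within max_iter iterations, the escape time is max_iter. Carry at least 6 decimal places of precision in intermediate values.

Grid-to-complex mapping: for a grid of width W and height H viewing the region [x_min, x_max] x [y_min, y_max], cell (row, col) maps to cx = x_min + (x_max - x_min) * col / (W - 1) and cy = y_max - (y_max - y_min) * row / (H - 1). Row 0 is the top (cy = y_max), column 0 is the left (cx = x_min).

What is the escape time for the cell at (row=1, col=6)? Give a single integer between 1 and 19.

Answer: 19

Derivation:
z_0 = 0 + 0i, c = -0.5700 + 0.1889i
Iter 1: z = -0.5700 + 0.1889i, |z|^2 = 0.3606
Iter 2: z = -0.2808 + -0.0264i, |z|^2 = 0.0795
Iter 3: z = -0.4919 + 0.2037i, |z|^2 = 0.2834
Iter 4: z = -0.3696 + -0.0115i, |z|^2 = 0.1367
Iter 5: z = -0.4335 + 0.1974i, |z|^2 = 0.2269
Iter 6: z = -0.4210 + 0.0177i, |z|^2 = 0.1776
Iter 7: z = -0.3931 + 0.1740i, |z|^2 = 0.1848
Iter 8: z = -0.4458 + 0.0521i, |z|^2 = 0.2014
Iter 9: z = -0.3740 + 0.1424i, |z|^2 = 0.1602
Iter 10: z = -0.4504 + 0.0824i, |z|^2 = 0.2096
Iter 11: z = -0.3739 + 0.1147i, |z|^2 = 0.1530
Iter 12: z = -0.4433 + 0.1031i, |z|^2 = 0.2072
Iter 13: z = -0.3841 + 0.0975i, |z|^2 = 0.1570
Iter 14: z = -0.4320 + 0.1140i, |z|^2 = 0.1996
Iter 15: z = -0.3964 + 0.0904i, |z|^2 = 0.1653
Iter 16: z = -0.4210 + 0.1172i, |z|^2 = 0.1910
Iter 17: z = -0.4065 + 0.0902i, |z|^2 = 0.1733
Iter 18: z = -0.4129 + 0.1156i, |z|^2 = 0.1839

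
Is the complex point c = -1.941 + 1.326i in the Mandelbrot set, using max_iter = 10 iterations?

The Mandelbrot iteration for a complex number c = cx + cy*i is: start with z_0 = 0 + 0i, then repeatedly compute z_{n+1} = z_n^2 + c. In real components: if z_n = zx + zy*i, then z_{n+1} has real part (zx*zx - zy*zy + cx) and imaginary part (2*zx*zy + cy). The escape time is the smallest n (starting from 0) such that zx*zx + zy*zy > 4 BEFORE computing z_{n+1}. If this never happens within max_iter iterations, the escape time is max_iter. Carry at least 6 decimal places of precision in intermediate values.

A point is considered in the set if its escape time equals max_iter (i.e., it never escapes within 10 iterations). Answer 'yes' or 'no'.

z_0 = 0 + 0i, c = -1.9410 + 1.3260i
Iter 1: z = -1.9410 + 1.3260i, |z|^2 = 5.5258
Escaped at iteration 1

Answer: no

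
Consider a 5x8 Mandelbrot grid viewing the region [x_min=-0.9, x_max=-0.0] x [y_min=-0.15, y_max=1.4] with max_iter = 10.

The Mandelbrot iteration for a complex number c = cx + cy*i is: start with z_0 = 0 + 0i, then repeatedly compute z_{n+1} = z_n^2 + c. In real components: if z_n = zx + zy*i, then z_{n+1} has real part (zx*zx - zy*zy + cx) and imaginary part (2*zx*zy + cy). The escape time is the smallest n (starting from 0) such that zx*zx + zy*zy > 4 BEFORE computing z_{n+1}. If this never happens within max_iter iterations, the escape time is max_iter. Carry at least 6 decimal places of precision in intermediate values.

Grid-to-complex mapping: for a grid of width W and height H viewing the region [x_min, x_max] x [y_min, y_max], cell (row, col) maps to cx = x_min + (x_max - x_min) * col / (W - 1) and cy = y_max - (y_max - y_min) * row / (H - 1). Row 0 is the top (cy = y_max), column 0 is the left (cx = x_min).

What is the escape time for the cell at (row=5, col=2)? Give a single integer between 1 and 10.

Answer: 10

Derivation:
z_0 = 0 + 0i, c = -0.4500 + 0.2929i
Iter 1: z = -0.4500 + 0.2929i, |z|^2 = 0.2883
Iter 2: z = -0.3333 + 0.0293i, |z|^2 = 0.1119
Iter 3: z = -0.3398 + 0.2733i, |z|^2 = 0.1902
Iter 4: z = -0.4093 + 0.1071i, |z|^2 = 0.1790
Iter 5: z = -0.2940 + 0.2052i, |z|^2 = 0.1285
Iter 6: z = -0.4057 + 0.1722i, |z|^2 = 0.1942
Iter 7: z = -0.3151 + 0.1531i, |z|^2 = 0.1227
Iter 8: z = -0.3742 + 0.1964i, |z|^2 = 0.1786
Iter 9: z = -0.3486 + 0.1459i, |z|^2 = 0.1428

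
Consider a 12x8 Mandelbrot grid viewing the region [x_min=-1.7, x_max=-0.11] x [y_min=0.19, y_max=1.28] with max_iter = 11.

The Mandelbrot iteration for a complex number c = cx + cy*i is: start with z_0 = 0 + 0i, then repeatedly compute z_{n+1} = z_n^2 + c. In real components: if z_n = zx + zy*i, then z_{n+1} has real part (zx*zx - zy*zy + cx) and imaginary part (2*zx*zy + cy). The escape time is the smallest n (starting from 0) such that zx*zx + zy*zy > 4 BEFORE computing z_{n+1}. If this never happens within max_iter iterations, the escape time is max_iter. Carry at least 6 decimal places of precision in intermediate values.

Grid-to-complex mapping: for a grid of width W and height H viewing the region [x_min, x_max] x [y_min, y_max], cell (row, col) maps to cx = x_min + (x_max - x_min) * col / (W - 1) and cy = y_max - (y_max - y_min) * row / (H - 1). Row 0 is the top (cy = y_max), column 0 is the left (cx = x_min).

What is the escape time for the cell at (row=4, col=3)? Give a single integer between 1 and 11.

Answer: 3

Derivation:
z_0 = 0 + 0i, c = -1.2664 + 0.6571i
Iter 1: z = -1.2664 + 0.6571i, |z|^2 = 2.0355
Iter 2: z = -0.0945 + -1.0072i, |z|^2 = 1.0234
Iter 3: z = -2.2719 + 0.8476i, |z|^2 = 5.8800
Escaped at iteration 3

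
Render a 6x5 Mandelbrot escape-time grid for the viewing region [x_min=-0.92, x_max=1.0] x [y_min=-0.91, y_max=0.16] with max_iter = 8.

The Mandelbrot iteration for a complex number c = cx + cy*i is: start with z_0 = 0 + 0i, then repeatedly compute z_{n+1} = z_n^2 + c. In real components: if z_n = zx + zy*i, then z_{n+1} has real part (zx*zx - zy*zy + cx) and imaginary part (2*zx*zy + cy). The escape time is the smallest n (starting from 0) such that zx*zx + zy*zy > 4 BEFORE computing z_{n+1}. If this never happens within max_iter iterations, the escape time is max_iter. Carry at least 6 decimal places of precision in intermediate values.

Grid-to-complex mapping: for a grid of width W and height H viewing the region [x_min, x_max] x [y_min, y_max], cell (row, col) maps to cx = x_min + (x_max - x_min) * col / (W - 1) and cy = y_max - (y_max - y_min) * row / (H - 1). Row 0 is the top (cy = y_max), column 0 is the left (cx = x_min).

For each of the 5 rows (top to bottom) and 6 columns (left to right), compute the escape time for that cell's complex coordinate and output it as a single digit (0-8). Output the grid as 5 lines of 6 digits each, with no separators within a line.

(row=0, col=0): c = -0.9200 + 0.1600i → escape time 8
(row=0, col=1): c = -0.5360 + 0.1600i → escape time 8
(row=0, col=2): c = -0.1520 + 0.1600i → escape time 8
(row=0, col=3): c = 0.2320 + 0.1600i → escape time 8
(row=0, col=4): c = 0.6160 + 0.1600i → escape time 4
(row=0, col=5): c = 1.0000 + 0.1600i → escape time 2
(row=1, col=0): c = -0.9200 + -0.1075i → escape time 8
(row=1, col=1): c = -0.5360 + -0.1075i → escape time 8
(row=1, col=2): c = -0.1520 + -0.1075i → escape time 8
(row=1, col=3): c = 0.2320 + -0.1075i → escape time 8
(row=1, col=4): c = 0.6160 + -0.1075i → escape time 4
(row=1, col=5): c = 1.0000 + -0.1075i → escape time 2
(row=2, col=0): c = -0.9200 + -0.3750i → escape time 7
(row=2, col=1): c = -0.5360 + -0.3750i → escape time 8
(row=2, col=2): c = -0.1520 + -0.3750i → escape time 8
(row=2, col=3): c = 0.2320 + -0.3750i → escape time 8
(row=2, col=4): c = 0.6160 + -0.3750i → escape time 4
(row=2, col=5): c = 1.0000 + -0.3750i → escape time 2
(row=3, col=0): c = -0.9200 + -0.6425i → escape time 4
(row=3, col=1): c = -0.5360 + -0.6425i → escape time 8
(row=3, col=2): c = -0.1520 + -0.6425i → escape time 8
(row=3, col=3): c = 0.2320 + -0.6425i → escape time 8
(row=3, col=4): c = 0.6160 + -0.6425i → escape time 3
(row=3, col=5): c = 1.0000 + -0.6425i → escape time 2
(row=4, col=0): c = -0.9200 + -0.9100i → escape time 3
(row=4, col=1): c = -0.5360 + -0.9100i → escape time 4
(row=4, col=2): c = -0.1520 + -0.9100i → escape time 8
(row=4, col=3): c = 0.2320 + -0.9100i → escape time 4
(row=4, col=4): c = 0.6160 + -0.9100i → escape time 2
(row=4, col=5): c = 1.0000 + -0.9100i → escape time 2

Answer: 888842
888842
788842
488832
348422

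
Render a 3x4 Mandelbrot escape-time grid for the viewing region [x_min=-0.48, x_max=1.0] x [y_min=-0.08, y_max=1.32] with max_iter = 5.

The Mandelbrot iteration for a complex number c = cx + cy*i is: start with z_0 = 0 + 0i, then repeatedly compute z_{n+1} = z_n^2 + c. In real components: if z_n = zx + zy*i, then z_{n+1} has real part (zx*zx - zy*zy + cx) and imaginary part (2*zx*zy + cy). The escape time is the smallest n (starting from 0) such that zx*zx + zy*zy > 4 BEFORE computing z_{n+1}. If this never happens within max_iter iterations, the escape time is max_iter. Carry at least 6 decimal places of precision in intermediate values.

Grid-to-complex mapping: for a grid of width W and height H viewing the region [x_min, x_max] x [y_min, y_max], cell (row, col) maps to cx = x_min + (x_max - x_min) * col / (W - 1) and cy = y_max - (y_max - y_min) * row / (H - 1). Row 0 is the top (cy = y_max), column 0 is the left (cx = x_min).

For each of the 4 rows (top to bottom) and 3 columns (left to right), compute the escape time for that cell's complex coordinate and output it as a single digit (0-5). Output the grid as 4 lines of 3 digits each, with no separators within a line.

Answer: 322
542
552
552

Derivation:
(row=0, col=0): c = -0.4800 + 1.3200i → escape time 3
(row=0, col=1): c = 0.2600 + 1.3200i → escape time 2
(row=0, col=2): c = 1.0000 + 1.3200i → escape time 2
(row=1, col=0): c = -0.4800 + 0.8533i → escape time 5
(row=1, col=1): c = 0.2600 + 0.8533i → escape time 4
(row=1, col=2): c = 1.0000 + 0.8533i → escape time 2
(row=2, col=0): c = -0.4800 + 0.3867i → escape time 5
(row=2, col=1): c = 0.2600 + 0.3867i → escape time 5
(row=2, col=2): c = 1.0000 + 0.3867i → escape time 2
(row=3, col=0): c = -0.4800 + -0.0800i → escape time 5
(row=3, col=1): c = 0.2600 + -0.0800i → escape time 5
(row=3, col=2): c = 1.0000 + -0.0800i → escape time 2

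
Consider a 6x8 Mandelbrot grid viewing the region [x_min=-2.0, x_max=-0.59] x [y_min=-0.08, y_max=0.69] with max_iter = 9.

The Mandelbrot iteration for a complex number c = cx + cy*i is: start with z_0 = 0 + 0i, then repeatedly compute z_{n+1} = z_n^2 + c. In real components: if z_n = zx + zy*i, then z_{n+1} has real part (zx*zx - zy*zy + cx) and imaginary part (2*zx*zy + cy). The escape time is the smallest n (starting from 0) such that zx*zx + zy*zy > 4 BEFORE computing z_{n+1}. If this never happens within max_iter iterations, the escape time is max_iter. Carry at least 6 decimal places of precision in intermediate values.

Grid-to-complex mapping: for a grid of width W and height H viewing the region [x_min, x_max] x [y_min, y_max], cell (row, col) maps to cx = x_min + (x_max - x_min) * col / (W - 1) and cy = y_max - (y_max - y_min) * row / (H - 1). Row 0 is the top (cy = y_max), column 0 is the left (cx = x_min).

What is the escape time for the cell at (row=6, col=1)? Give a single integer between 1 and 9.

Answer: 8

Derivation:
z_0 = 0 + 0i, c = -1.7180 + 0.0300i
Iter 1: z = -1.7180 + 0.0300i, |z|^2 = 2.9524
Iter 2: z = 1.2326 + -0.0731i, |z|^2 = 1.5247
Iter 3: z = -0.2040 + -0.1502i, |z|^2 = 0.0642
Iter 4: z = -1.6989 + 0.0913i, |z|^2 = 2.8947
Iter 5: z = 1.1601 + -0.2801i, |z|^2 = 1.4242
Iter 6: z = -0.4507 + -0.6198i, |z|^2 = 0.5873
Iter 7: z = -1.8991 + 0.5887i, |z|^2 = 3.9531
Iter 8: z = 1.5420 + -2.2060i, |z|^2 = 7.2441
Escaped at iteration 8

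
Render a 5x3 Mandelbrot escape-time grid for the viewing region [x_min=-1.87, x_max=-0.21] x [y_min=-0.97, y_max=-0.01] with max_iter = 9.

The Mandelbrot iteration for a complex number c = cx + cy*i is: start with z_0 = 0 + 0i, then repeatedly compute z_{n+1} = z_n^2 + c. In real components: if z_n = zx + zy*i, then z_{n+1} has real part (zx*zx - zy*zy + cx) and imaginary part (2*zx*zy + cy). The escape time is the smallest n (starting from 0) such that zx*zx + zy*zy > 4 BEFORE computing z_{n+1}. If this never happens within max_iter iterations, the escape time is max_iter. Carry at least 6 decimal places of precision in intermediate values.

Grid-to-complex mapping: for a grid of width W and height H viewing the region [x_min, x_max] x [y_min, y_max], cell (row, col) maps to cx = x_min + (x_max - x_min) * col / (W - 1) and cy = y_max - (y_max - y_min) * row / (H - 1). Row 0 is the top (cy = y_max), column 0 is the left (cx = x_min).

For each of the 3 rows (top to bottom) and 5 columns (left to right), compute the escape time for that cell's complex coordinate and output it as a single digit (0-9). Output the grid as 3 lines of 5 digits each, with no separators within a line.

Answer: 99999
33599
13347

Derivation:
(row=0, col=0): c = -1.8700 + -0.0100i → escape time 9
(row=0, col=1): c = -1.4550 + -0.0100i → escape time 9
(row=0, col=2): c = -1.0400 + -0.0100i → escape time 9
(row=0, col=3): c = -0.6250 + -0.0100i → escape time 9
(row=0, col=4): c = -0.2100 + -0.0100i → escape time 9
(row=1, col=0): c = -1.8700 + -0.4900i → escape time 3
(row=1, col=1): c = -1.4550 + -0.4900i → escape time 3
(row=1, col=2): c = -1.0400 + -0.4900i → escape time 5
(row=1, col=3): c = -0.6250 + -0.4900i → escape time 9
(row=1, col=4): c = -0.2100 + -0.4900i → escape time 9
(row=2, col=0): c = -1.8700 + -0.9700i → escape time 1
(row=2, col=1): c = -1.4550 + -0.9700i → escape time 3
(row=2, col=2): c = -1.0400 + -0.9700i → escape time 3
(row=2, col=3): c = -0.6250 + -0.9700i → escape time 4
(row=2, col=4): c = -0.2100 + -0.9700i → escape time 7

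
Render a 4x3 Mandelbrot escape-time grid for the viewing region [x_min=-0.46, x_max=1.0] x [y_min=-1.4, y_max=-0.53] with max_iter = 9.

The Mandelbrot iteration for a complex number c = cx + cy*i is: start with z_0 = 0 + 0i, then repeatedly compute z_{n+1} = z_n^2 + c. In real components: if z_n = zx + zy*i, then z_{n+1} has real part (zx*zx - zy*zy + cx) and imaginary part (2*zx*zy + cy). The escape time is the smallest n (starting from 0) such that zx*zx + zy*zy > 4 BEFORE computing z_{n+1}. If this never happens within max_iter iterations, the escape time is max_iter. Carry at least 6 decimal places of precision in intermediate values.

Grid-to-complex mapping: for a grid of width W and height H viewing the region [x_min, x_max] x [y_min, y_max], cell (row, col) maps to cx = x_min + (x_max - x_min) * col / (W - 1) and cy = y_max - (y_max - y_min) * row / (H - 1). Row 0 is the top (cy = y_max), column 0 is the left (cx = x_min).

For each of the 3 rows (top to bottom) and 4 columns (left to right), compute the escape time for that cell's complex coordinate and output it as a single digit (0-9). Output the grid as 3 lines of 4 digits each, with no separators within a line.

(row=0, col=0): c = -0.4600 + -0.5300i → escape time 9
(row=0, col=1): c = 0.0267 + -0.5300i → escape time 9
(row=0, col=2): c = 0.5133 + -0.5300i → escape time 4
(row=0, col=3): c = 1.0000 + -0.5300i → escape time 2
(row=1, col=0): c = -0.4600 + -0.9650i → escape time 4
(row=1, col=1): c = 0.0267 + -0.9650i → escape time 6
(row=1, col=2): c = 0.5133 + -0.9650i → escape time 3
(row=1, col=3): c = 1.0000 + -0.9650i → escape time 2
(row=2, col=0): c = -0.4600 + -1.4000i → escape time 2
(row=2, col=1): c = 0.0267 + -1.4000i → escape time 2
(row=2, col=2): c = 0.5133 + -1.4000i → escape time 2
(row=2, col=3): c = 1.0000 + -1.4000i → escape time 2

Answer: 9942
4632
2222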